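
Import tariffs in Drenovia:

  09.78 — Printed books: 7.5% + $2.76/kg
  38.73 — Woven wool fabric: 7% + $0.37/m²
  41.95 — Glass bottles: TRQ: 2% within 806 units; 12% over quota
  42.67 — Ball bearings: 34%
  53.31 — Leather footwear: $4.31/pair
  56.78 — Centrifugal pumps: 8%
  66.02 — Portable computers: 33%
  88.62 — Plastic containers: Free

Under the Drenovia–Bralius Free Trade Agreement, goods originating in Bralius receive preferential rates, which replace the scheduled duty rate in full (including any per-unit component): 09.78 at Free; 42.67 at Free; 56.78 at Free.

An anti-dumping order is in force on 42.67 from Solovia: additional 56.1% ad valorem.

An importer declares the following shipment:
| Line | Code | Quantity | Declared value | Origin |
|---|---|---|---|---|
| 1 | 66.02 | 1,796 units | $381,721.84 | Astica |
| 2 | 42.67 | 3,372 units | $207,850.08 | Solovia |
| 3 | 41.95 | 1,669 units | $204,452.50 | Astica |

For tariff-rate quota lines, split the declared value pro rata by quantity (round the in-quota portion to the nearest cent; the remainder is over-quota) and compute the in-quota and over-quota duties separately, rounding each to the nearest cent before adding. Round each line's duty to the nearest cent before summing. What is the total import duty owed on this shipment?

$327,901.93

Line 1 (66.02, Astica, 1,796 units, $381,721.84):
Base rate for 66.02 is 33%.
Duty = $381,721.84 × 33% = $125,968.21.
Line 2 (42.67, Solovia, 3,372 units, $207,850.08):
Base rate for 42.67 is 34%.
42.67 has an FTA preferential rate, but origin Solovia is not Bralius; base rate stands.
Additional duty on 42.67 from Solovia: +56.1%. Applied ad valorem rate: 34% + 56.1% = 90.1%.
Duty = $207,850.08 × 90.1% = $187,272.92.
Line 3 (41.95, Astica, 1,669 units, $204,452.50):
Code 41.95 is under a tariff-rate quota (threshold 806 units). In-quota: 806 units at 2%; over-quota: 863 units at 12%.
Pro-rata value split: in-quota = $204,452.50 × 806/1,669 = $98,735.00; over-quota = $204,452.50 − $98,735.00 = $105,717.50.
In-quota duty = $98,735.00 × 2% = $1,974.70. Over-quota duty = $105,717.50 × 12% = $12,686.10.
Line duty = $1,974.70 + $12,686.10 = $14,660.80.
Total = $125,968.21 + $187,272.92 + $14,660.80 = $327,901.93.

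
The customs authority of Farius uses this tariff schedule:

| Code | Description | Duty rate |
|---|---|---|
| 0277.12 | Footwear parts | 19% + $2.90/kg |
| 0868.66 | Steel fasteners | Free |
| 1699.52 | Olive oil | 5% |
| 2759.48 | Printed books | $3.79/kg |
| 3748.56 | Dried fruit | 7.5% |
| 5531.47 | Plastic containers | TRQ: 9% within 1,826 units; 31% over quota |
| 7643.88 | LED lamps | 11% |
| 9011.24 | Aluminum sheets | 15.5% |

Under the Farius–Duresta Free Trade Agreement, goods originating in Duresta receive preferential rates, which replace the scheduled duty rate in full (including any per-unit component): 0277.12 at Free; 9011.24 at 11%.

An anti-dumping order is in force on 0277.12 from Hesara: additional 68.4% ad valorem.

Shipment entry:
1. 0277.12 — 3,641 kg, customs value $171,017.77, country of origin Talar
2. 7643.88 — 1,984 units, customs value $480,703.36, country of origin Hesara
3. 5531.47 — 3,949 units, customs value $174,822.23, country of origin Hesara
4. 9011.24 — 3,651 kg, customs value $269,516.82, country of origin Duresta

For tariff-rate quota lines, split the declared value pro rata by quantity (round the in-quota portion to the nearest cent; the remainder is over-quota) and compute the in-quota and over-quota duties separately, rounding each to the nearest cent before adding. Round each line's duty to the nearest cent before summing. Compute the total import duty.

$161,987.25

Line 1 (0277.12, Talar, 3,641 kg, $171,017.77):
Base rate for 0277.12 is 19% + $2.90/kg.
0277.12 has an FTA preferential rate, but origin Talar is not Duresta; base rate stands.
The additional-duty order on 0277.12 targets Hesara, not Talar; it does not apply.
Duty = $171,017.77 × 19% + 3,641 × $2.90 = $43,052.28.
Line 2 (7643.88, Hesara, 1,984 units, $480,703.36):
Base rate for 7643.88 is 11%.
Duty = $480,703.36 × 11% = $52,877.37.
Line 3 (5531.47, Hesara, 3,949 units, $174,822.23):
Code 5531.47 is under a tariff-rate quota (threshold 1,826 units). In-quota: 1,826 units at 9%; over-quota: 2,123 units at 31%.
Pro-rata value split: in-quota = $174,822.23 × 1,826/3,949 = $80,837.02; over-quota = $174,822.23 − $80,837.02 = $93,985.21.
In-quota duty = $80,837.02 × 9% = $7,275.33. Over-quota duty = $93,985.21 × 31% = $29,135.42.
Line duty = $7,275.33 + $29,135.42 = $36,410.75.
Line 4 (9011.24, Duresta, 3,651 kg, $269,516.82):
Base rate for 9011.24 is 15.5%.
Origin Duresta qualifies under the Farius–Duresta agreement and 9011.24 is covered: preferential rate 11% applies instead.
Duty = $269,516.82 × 11% = $29,646.85.
Total = $43,052.28 + $52,877.37 + $36,410.75 + $29,646.85 = $161,987.25.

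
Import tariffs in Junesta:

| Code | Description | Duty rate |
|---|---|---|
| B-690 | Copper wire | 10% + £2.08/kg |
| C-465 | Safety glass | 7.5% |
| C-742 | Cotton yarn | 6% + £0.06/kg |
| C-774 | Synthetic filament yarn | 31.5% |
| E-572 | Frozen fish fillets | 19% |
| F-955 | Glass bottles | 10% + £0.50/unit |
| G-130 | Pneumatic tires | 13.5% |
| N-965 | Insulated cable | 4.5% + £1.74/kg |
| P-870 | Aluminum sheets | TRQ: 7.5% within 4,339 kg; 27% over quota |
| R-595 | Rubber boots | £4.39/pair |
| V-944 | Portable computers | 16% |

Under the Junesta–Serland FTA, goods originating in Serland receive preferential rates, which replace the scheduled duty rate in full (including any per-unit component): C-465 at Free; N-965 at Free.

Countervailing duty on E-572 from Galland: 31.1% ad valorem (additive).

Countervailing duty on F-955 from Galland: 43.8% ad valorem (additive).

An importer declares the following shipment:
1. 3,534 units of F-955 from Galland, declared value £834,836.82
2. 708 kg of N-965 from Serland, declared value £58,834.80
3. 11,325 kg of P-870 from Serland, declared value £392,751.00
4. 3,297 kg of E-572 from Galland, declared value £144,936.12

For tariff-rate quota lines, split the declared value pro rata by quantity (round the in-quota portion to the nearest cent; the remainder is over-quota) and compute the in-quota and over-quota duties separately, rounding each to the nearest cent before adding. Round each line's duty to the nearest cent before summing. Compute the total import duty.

Line 1 (F-955, Galland, 3,534 units, £834,836.82):
Base rate for F-955 is 10% + £0.50/unit.
Additional duty on F-955 from Galland: +43.8%. Applied ad valorem rate: 10% + 43.8% = 53.8%.
Duty = £834,836.82 × 53.8% + 3,534 × £0.50 = £450,909.21.
Line 2 (N-965, Serland, 708 kg, £58,834.80):
Base rate for N-965 is 4.5% + £1.74/kg.
Origin Serland qualifies under the Junesta–Serland agreement and N-965 is covered: preferential rate Free applies instead.
Duty = £58,834.80 × 0% = £0.00.
Line 3 (P-870, Serland, 11,325 kg, £392,751.00):
Code P-870 is under a tariff-rate quota (threshold 4,339 kg). In-quota: 4,339 kg at 7.5%; over-quota: 6,986 kg at 27%.
Pro-rata value split: in-quota = £392,751.00 × 4,339/11,325 = £150,476.52; over-quota = £392,751.00 − £150,476.52 = £242,274.48.
In-quota duty = £150,476.52 × 7.5% = £11,285.74. Over-quota duty = £242,274.48 × 27% = £65,414.11.
Line duty = £11,285.74 + £65,414.11 = £76,699.85.
Line 4 (E-572, Galland, 3,297 kg, £144,936.12):
Base rate for E-572 is 19%.
Additional duty on E-572 from Galland: +31.1%. Applied ad valorem rate: 19% + 31.1% = 50.1%.
Duty = £144,936.12 × 50.1% = £72,613.00.
Total = £450,909.21 + £0.00 + £76,699.85 + £72,613.00 = £600,222.06.

£600,222.06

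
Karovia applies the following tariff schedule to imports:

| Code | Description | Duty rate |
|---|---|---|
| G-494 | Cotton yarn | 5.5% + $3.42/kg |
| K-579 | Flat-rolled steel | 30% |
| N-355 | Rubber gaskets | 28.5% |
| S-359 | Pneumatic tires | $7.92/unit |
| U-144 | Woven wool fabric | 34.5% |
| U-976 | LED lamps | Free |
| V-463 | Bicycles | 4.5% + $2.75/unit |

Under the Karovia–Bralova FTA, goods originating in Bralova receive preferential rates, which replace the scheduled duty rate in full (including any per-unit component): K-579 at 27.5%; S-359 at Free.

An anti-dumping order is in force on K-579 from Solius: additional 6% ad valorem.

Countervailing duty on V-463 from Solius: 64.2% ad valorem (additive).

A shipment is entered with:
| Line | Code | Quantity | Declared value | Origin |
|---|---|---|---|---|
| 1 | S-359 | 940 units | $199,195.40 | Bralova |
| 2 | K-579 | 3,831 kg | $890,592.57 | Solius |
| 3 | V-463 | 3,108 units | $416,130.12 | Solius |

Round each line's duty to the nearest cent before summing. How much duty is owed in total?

$615,041.72

Line 1 (S-359, Bralova, 940 units, $199,195.40):
Base rate for S-359 is $7.92/unit.
Origin Bralova qualifies under the Karovia–Bralova agreement and S-359 is covered: preferential rate Free applies instead.
Duty = $199,195.40 × 0% = $0.00.
Line 2 (K-579, Solius, 3,831 kg, $890,592.57):
Base rate for K-579 is 30%.
K-579 has an FTA preferential rate, but origin Solius is not Bralova; base rate stands.
Additional duty on K-579 from Solius: +6%. Applied ad valorem rate: 30% + 6% = 36%.
Duty = $890,592.57 × 36% = $320,613.33.
Line 3 (V-463, Solius, 3,108 units, $416,130.12):
Base rate for V-463 is 4.5% + $2.75/unit.
Additional duty on V-463 from Solius: +64.2%. Applied ad valorem rate: 4.5% + 64.2% = 68.7%.
Duty = $416,130.12 × 68.7% + 3,108 × $2.75 = $294,428.39.
Total = $0.00 + $320,613.33 + $294,428.39 = $615,041.72.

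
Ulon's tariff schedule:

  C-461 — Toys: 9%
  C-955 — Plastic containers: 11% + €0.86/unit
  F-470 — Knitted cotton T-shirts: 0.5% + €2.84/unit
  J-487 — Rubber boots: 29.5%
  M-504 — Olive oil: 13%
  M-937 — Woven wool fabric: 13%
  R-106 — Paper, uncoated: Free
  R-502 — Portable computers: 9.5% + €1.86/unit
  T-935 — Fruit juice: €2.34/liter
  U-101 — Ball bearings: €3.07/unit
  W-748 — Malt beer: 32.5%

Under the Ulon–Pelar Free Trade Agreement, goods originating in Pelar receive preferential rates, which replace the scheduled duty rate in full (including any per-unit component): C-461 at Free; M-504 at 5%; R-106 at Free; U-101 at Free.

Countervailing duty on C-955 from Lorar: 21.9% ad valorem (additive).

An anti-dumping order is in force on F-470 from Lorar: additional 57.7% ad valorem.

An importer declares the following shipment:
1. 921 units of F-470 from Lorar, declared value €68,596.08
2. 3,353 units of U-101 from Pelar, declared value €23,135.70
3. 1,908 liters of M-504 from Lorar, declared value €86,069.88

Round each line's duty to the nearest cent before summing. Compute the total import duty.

Line 1 (F-470, Lorar, 921 units, €68,596.08):
Base rate for F-470 is 0.5% + €2.84/unit.
Additional duty on F-470 from Lorar: +57.7%. Applied ad valorem rate: 0.5% + 57.7% = 58.2%.
Duty = €68,596.08 × 58.2% + 921 × €2.84 = €42,538.56.
Line 2 (U-101, Pelar, 3,353 units, €23,135.70):
Base rate for U-101 is €3.07/unit.
Origin Pelar qualifies under the Ulon–Pelar agreement and U-101 is covered: preferential rate Free applies instead.
Duty = €23,135.70 × 0% = €0.00.
Line 3 (M-504, Lorar, 1,908 liters, €86,069.88):
Base rate for M-504 is 13%.
M-504 has an FTA preferential rate, but origin Lorar is not Pelar; base rate stands.
Duty = €86,069.88 × 13% = €11,189.08.
Total = €42,538.56 + €0.00 + €11,189.08 = €53,727.64.

€53,727.64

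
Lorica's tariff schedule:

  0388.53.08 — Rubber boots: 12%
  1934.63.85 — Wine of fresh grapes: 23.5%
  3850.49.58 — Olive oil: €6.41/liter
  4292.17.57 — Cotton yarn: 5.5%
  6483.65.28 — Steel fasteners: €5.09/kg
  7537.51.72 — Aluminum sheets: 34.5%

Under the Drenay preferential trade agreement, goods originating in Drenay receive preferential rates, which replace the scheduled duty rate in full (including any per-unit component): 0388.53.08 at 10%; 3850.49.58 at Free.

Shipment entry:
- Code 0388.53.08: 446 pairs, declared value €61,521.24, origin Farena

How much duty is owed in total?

€7,382.55

Line 1 (0388.53.08, Farena, 446 pairs, €61,521.24):
Base rate for 0388.53.08 is 12%.
0388.53.08 has an FTA preferential rate, but origin Farena is not Drenay; base rate stands.
Duty = €61,521.24 × 12% = €7,382.55.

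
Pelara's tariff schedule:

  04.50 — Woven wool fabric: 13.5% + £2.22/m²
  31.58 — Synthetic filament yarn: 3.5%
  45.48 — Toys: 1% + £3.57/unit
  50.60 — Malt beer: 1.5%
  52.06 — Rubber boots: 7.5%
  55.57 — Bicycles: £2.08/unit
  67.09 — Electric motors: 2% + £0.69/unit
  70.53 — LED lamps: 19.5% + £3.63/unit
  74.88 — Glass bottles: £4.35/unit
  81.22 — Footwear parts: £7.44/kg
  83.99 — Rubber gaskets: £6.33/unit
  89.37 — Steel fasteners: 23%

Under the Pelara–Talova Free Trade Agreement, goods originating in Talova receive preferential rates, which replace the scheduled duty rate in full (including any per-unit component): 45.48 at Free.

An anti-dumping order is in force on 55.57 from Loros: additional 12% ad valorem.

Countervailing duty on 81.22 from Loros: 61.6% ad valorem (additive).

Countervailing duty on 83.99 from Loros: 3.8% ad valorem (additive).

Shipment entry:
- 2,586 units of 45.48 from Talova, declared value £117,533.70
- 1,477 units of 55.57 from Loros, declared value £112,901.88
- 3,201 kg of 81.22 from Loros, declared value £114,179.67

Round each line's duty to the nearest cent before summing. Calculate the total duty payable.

£110,770.51

Line 1 (45.48, Talova, 2,586 units, £117,533.70):
Base rate for 45.48 is 1% + £3.57/unit.
Origin Talova qualifies under the Pelara–Talova agreement and 45.48 is covered: preferential rate Free applies instead.
Duty = £117,533.70 × 0% = £0.00.
Line 2 (55.57, Loros, 1,477 units, £112,901.88):
Base rate for 55.57 is £2.08/unit.
Additional duty on 55.57 from Loros: +12% ad valorem. Applied ad valorem rate = 12%.
Duty = £112,901.88 × 12% + 1,477 × £2.08 = £16,620.39.
Line 3 (81.22, Loros, 3,201 kg, £114,179.67):
Base rate for 81.22 is £7.44/kg.
Additional duty on 81.22 from Loros: +61.6% ad valorem. Applied ad valorem rate = 61.6%.
Duty = £114,179.67 × 61.6% + 3,201 × £7.44 = £94,150.12.
Total = £0.00 + £16,620.39 + £94,150.12 = £110,770.51.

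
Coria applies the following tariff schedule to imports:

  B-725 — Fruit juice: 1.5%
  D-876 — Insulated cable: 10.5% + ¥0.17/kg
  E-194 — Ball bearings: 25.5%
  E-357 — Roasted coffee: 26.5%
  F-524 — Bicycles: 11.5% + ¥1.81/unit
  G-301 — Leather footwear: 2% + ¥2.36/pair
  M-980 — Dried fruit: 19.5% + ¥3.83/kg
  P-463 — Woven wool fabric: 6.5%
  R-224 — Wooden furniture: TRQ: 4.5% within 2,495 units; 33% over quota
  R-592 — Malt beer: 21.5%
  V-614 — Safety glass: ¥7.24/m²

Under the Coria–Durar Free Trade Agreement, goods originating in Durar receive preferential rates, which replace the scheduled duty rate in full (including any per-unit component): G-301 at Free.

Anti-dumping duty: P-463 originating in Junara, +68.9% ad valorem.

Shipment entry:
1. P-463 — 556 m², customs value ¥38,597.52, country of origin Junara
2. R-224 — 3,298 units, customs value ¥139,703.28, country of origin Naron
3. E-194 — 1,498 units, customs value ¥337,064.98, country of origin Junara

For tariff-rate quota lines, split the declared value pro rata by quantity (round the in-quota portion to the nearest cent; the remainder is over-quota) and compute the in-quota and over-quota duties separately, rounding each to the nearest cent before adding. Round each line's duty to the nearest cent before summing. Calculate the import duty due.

¥131,035.05

Line 1 (P-463, Junara, 556 m², ¥38,597.52):
Base rate for P-463 is 6.5%.
Additional duty on P-463 from Junara: +68.9%. Applied ad valorem rate: 6.5% + 68.9% = 75.4%.
Duty = ¥38,597.52 × 75.4% = ¥29,102.53.
Line 2 (R-224, Naron, 3,298 units, ¥139,703.28):
Code R-224 is under a tariff-rate quota (threshold 2,495 units). In-quota: 2,495 units at 4.5%; over-quota: 803 units at 33%.
Pro-rata value split: in-quota = ¥139,703.28 × 2,495/3,298 = ¥105,688.20; over-quota = ¥139,703.28 − ¥105,688.20 = ¥34,015.08.
In-quota duty = ¥105,688.20 × 4.5% = ¥4,755.97. Over-quota duty = ¥34,015.08 × 33% = ¥11,224.98.
Line duty = ¥4,755.97 + ¥11,224.98 = ¥15,980.95.
Line 3 (E-194, Junara, 1,498 units, ¥337,064.98):
Base rate for E-194 is 25.5%.
Duty = ¥337,064.98 × 25.5% = ¥85,951.57.
Total = ¥29,102.53 + ¥15,980.95 + ¥85,951.57 = ¥131,035.05.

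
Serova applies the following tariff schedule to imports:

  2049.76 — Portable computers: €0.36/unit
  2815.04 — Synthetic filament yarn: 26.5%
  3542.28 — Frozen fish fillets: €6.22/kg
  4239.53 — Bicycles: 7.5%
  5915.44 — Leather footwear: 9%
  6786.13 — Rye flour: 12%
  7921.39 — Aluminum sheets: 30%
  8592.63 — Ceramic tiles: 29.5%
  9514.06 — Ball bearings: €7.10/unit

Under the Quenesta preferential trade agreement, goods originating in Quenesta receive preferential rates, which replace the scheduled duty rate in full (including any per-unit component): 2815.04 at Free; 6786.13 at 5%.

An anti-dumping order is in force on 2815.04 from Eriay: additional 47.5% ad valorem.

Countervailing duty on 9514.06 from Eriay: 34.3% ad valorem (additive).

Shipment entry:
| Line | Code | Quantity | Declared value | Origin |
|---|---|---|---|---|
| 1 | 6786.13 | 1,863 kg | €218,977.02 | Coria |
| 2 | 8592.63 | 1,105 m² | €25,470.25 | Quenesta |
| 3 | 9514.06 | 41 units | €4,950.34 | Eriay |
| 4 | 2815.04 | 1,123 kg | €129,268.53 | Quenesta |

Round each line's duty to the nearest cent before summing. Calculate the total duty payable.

€35,780.03

Line 1 (6786.13, Coria, 1,863 kg, €218,977.02):
Base rate for 6786.13 is 12%.
6786.13 has an FTA preferential rate, but origin Coria is not Quenesta; base rate stands.
Duty = €218,977.02 × 12% = €26,277.24.
Line 2 (8592.63, Quenesta, 1,105 m², €25,470.25):
Base rate for 8592.63 is 29.5%.
Origin Quenesta is the FTA partner but 8592.63 is not on the preference list; base rate stands.
Duty = €25,470.25 × 29.5% = €7,513.72.
Line 3 (9514.06, Eriay, 41 units, €4,950.34):
Base rate for 9514.06 is €7.10/unit.
Additional duty on 9514.06 from Eriay: +34.3% ad valorem. Applied ad valorem rate = 34.3%.
Duty = €4,950.34 × 34.3% + 41 × €7.10 = €1,989.07.
Line 4 (2815.04, Quenesta, 1,123 kg, €129,268.53):
Base rate for 2815.04 is 26.5%.
Origin Quenesta qualifies under the Serova–Quenesta agreement and 2815.04 is covered: preferential rate Free applies instead.
The additional-duty order on 2815.04 targets Eriay, not Quenesta; it does not apply.
Duty = €129,268.53 × 0% = €0.00.
Total = €26,277.24 + €7,513.72 + €1,989.07 + €0.00 = €35,780.03.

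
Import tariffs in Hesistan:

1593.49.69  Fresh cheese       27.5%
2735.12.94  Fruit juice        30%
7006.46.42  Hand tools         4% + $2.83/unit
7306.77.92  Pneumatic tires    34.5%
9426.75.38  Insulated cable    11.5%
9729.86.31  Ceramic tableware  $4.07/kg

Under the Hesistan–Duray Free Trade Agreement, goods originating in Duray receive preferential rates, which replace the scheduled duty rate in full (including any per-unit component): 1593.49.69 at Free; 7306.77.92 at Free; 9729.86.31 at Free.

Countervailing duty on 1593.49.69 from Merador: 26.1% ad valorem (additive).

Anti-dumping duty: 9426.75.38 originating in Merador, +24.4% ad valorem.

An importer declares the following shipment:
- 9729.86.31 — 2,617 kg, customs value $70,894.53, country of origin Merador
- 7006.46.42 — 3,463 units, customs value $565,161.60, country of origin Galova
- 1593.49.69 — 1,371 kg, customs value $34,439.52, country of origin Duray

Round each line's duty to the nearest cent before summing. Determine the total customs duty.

Line 1 (9729.86.31, Merador, 2,617 kg, $70,894.53):
Base rate for 9729.86.31 is $4.07/kg.
9729.86.31 has an FTA preferential rate, but origin Merador is not Duray; base rate stands.
Duty = 2,617 × $4.07 = $10,651.19.
Line 2 (7006.46.42, Galova, 3,463 units, $565,161.60):
Base rate for 7006.46.42 is 4% + $2.83/unit.
Duty = $565,161.60 × 4% + 3,463 × $2.83 = $32,406.75.
Line 3 (1593.49.69, Duray, 1,371 kg, $34,439.52):
Base rate for 1593.49.69 is 27.5%.
Origin Duray qualifies under the Hesistan–Duray agreement and 1593.49.69 is covered: preferential rate Free applies instead.
The additional-duty order on 1593.49.69 targets Merador, not Duray; it does not apply.
Duty = $34,439.52 × 0% = $0.00.
Total = $10,651.19 + $32,406.75 + $0.00 = $43,057.94.

$43,057.94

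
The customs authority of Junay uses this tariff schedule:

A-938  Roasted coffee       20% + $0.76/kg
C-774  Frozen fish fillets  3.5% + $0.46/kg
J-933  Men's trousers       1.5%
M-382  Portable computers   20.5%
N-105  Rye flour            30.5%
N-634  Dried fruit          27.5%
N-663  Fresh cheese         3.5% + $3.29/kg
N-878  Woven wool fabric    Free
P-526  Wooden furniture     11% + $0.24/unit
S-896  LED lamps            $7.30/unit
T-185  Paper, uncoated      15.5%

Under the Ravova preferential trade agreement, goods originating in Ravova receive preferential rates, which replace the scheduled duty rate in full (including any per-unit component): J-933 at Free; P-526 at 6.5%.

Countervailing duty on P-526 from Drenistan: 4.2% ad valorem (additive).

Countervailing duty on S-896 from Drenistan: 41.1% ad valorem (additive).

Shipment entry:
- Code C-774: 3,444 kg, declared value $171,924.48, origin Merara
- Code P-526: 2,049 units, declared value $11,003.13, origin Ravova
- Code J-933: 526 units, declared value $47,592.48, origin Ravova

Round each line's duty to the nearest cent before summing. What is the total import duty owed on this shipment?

Line 1 (C-774, Merara, 3,444 kg, $171,924.48):
Base rate for C-774 is 3.5% + $0.46/kg.
Duty = $171,924.48 × 3.5% + 3,444 × $0.46 = $7,601.60.
Line 2 (P-526, Ravova, 2,049 units, $11,003.13):
Base rate for P-526 is 11% + $0.24/unit.
Origin Ravova qualifies under the Junay–Ravova agreement and P-526 is covered: preferential rate 6.5% applies instead.
The additional-duty order on P-526 targets Drenistan, not Ravova; it does not apply.
Duty = $11,003.13 × 6.5% = $715.20.
Line 3 (J-933, Ravova, 526 units, $47,592.48):
Base rate for J-933 is 1.5%.
Origin Ravova qualifies under the Junay–Ravova agreement and J-933 is covered: preferential rate Free applies instead.
Duty = $47,592.48 × 0% = $0.00.
Total = $7,601.60 + $715.20 + $0.00 = $8,316.80.

$8,316.80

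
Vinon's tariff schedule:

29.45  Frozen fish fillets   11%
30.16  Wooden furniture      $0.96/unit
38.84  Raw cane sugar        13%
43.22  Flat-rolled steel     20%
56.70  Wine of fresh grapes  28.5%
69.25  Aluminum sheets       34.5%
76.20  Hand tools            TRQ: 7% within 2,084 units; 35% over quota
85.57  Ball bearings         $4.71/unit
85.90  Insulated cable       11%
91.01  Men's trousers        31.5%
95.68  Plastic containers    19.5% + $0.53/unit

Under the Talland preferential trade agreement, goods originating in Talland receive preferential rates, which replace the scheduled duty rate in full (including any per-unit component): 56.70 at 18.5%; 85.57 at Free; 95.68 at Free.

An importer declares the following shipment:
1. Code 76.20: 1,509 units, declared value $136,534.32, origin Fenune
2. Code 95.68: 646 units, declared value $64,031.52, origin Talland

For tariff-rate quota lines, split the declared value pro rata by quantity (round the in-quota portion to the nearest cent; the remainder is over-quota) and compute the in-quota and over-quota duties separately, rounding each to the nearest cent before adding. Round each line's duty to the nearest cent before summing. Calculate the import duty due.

$9,557.40

Line 1 (76.20, Fenune, 1,509 units, $136,534.32):
Code 76.20 is under a tariff-rate quota (threshold 2,084 units). Quantity 1,509 units is within the quota, so the in-quota rate 7% applies to the full value.
Duty = $136,534.32 × 7% = $9,557.40.
Line 2 (95.68, Talland, 646 units, $64,031.52):
Base rate for 95.68 is 19.5% + $0.53/unit.
Origin Talland qualifies under the Vinon–Talland agreement and 95.68 is covered: preferential rate Free applies instead.
Duty = $64,031.52 × 0% = $0.00.
Total = $9,557.40 + $0.00 = $9,557.40.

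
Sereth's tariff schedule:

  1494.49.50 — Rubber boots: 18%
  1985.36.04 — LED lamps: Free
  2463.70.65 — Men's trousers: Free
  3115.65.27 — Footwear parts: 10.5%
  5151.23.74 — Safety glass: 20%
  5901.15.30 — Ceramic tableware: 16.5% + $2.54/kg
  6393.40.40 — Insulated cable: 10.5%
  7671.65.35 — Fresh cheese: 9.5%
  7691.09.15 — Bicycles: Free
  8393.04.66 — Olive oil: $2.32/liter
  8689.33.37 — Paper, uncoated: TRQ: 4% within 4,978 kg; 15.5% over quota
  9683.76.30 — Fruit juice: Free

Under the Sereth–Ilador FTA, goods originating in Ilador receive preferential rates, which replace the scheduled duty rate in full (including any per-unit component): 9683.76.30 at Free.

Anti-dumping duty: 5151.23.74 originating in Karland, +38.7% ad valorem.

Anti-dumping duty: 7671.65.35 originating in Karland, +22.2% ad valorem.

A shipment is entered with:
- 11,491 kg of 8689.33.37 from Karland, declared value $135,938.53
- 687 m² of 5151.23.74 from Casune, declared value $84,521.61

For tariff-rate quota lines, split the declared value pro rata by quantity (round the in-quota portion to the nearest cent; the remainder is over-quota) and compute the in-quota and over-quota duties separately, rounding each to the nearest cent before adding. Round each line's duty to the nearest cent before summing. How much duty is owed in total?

Line 1 (8689.33.37, Karland, 11,491 kg, $135,938.53):
Code 8689.33.37 is under a tariff-rate quota (threshold 4,978 kg). In-quota: 4,978 kg at 4%; over-quota: 6,513 kg at 15.5%.
Pro-rata value split: in-quota = $135,938.53 × 4,978/11,491 = $58,889.74; over-quota = $135,938.53 − $58,889.74 = $77,048.79.
In-quota duty = $58,889.74 × 4% = $2,355.59. Over-quota duty = $77,048.79 × 15.5% = $11,942.56.
Line duty = $2,355.59 + $11,942.56 = $14,298.15.
Line 2 (5151.23.74, Casune, 687 m², $84,521.61):
Base rate for 5151.23.74 is 20%.
The additional-duty order on 5151.23.74 targets Karland, not Casune; it does not apply.
Duty = $84,521.61 × 20% = $16,904.32.
Total = $14,298.15 + $16,904.32 = $31,202.47.

$31,202.47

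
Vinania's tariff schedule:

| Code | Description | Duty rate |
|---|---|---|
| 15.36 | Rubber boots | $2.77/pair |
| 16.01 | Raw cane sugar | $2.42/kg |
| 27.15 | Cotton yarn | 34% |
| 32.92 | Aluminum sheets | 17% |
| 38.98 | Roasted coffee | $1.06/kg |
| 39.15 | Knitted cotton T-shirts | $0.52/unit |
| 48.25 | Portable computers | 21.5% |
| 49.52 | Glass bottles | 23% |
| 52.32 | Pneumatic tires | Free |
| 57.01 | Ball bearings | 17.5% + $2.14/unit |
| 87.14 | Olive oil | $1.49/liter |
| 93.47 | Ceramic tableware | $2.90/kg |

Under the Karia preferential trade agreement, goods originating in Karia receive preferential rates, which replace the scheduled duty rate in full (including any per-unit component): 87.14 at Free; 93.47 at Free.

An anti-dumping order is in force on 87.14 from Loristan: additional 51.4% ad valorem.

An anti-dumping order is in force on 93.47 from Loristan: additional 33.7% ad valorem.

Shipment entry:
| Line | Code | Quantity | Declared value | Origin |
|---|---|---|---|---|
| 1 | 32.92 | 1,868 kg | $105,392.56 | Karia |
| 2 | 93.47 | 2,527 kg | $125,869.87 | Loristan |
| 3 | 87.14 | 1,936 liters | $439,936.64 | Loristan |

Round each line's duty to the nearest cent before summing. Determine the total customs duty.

$296,675.26

Line 1 (32.92, Karia, 1,868 kg, $105,392.56):
Base rate for 32.92 is 17%.
Origin Karia is the FTA partner but 32.92 is not on the preference list; base rate stands.
Duty = $105,392.56 × 17% = $17,916.74.
Line 2 (93.47, Loristan, 2,527 kg, $125,869.87):
Base rate for 93.47 is $2.90/kg.
93.47 has an FTA preferential rate, but origin Loristan is not Karia; base rate stands.
Additional duty on 93.47 from Loristan: +33.7% ad valorem. Applied ad valorem rate = 33.7%.
Duty = $125,869.87 × 33.7% + 2,527 × $2.90 = $49,746.45.
Line 3 (87.14, Loristan, 1,936 liters, $439,936.64):
Base rate for 87.14 is $1.49/liter.
87.14 has an FTA preferential rate, but origin Loristan is not Karia; base rate stands.
Additional duty on 87.14 from Loristan: +51.4% ad valorem. Applied ad valorem rate = 51.4%.
Duty = $439,936.64 × 51.4% + 1,936 × $1.49 = $229,012.07.
Total = $17,916.74 + $49,746.45 + $229,012.07 = $296,675.26.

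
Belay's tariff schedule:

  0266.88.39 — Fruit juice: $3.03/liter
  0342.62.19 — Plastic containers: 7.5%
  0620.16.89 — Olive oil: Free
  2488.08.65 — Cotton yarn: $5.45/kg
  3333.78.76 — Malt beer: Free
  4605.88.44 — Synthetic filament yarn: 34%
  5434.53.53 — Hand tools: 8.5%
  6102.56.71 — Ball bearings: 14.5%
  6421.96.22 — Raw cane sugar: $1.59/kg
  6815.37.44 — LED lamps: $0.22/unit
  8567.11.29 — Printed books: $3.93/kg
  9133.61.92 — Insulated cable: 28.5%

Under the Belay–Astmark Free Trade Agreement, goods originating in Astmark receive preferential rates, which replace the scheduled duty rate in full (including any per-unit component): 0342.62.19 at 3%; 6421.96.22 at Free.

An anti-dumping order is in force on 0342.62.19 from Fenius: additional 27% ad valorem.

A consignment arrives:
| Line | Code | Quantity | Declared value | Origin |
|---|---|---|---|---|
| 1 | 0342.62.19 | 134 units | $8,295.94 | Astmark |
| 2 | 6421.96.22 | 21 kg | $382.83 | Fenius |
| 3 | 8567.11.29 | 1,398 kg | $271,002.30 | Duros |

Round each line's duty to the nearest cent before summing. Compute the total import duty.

$5,776.41

Line 1 (0342.62.19, Astmark, 134 units, $8,295.94):
Base rate for 0342.62.19 is 7.5%.
Origin Astmark qualifies under the Belay–Astmark agreement and 0342.62.19 is covered: preferential rate 3% applies instead.
The additional-duty order on 0342.62.19 targets Fenius, not Astmark; it does not apply.
Duty = $8,295.94 × 3% = $248.88.
Line 2 (6421.96.22, Fenius, 21 kg, $382.83):
Base rate for 6421.96.22 is $1.59/kg.
6421.96.22 has an FTA preferential rate, but origin Fenius is not Astmark; base rate stands.
Duty = 21 × $1.59 = $33.39.
Line 3 (8567.11.29, Duros, 1,398 kg, $271,002.30):
Base rate for 8567.11.29 is $3.93/kg.
Duty = 1,398 × $3.93 = $5,494.14.
Total = $248.88 + $33.39 + $5,494.14 = $5,776.41.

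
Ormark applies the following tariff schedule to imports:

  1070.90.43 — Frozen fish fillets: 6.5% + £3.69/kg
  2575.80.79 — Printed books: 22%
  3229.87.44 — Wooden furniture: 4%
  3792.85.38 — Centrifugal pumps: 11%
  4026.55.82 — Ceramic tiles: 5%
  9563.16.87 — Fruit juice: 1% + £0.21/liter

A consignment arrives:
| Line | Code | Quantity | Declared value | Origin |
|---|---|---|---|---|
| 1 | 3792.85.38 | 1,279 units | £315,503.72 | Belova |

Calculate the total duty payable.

£34,705.41

Line 1 (3792.85.38, Belova, 1,279 units, £315,503.72):
Base rate for 3792.85.38 is 11%.
Duty = £315,503.72 × 11% = £34,705.41.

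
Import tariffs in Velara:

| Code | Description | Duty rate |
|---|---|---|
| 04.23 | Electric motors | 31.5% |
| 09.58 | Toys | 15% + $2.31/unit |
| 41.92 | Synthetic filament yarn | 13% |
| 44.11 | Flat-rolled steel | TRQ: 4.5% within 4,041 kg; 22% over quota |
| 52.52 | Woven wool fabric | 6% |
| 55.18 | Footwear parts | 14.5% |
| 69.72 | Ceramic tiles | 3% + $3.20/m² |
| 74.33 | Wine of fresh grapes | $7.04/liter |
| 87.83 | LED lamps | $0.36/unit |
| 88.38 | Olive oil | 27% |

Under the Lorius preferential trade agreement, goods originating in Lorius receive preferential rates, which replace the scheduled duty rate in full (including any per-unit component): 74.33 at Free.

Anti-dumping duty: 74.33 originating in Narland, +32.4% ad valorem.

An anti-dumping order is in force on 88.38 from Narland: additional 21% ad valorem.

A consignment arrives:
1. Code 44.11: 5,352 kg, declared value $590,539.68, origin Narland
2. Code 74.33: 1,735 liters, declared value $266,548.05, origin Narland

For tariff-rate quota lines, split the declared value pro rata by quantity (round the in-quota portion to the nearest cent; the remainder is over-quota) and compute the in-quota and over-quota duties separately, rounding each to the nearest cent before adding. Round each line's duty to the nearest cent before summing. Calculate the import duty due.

Line 1 (44.11, Narland, 5,352 kg, $590,539.68):
Code 44.11 is under a tariff-rate quota (threshold 4,041 kg). In-quota: 4,041 kg at 4.5%; over-quota: 1,311 kg at 22%.
Pro-rata value split: in-quota = $590,539.68 × 4,041/5,352 = $445,883.94; over-quota = $590,539.68 − $445,883.94 = $144,655.74.
In-quota duty = $445,883.94 × 4.5% = $20,064.78. Over-quota duty = $144,655.74 × 22% = $31,824.26.
Line duty = $20,064.78 + $31,824.26 = $51,889.04.
Line 2 (74.33, Narland, 1,735 liters, $266,548.05):
Base rate for 74.33 is $7.04/liter.
74.33 has an FTA preferential rate, but origin Narland is not Lorius; base rate stands.
Additional duty on 74.33 from Narland: +32.4% ad valorem. Applied ad valorem rate = 32.4%.
Duty = $266,548.05 × 32.4% + 1,735 × $7.04 = $98,575.97.
Total = $51,889.04 + $98,575.97 = $150,465.01.

$150,465.01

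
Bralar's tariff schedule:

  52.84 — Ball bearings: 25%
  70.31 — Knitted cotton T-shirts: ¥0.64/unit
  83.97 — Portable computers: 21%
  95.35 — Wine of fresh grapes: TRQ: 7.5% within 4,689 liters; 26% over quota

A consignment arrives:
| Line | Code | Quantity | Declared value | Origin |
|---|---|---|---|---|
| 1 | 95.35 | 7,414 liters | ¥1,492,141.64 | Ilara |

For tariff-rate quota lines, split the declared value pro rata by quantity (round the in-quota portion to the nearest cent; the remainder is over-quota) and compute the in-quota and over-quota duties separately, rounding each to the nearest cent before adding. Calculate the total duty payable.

¥213,370.82

Line 1 (95.35, Ilara, 7,414 liters, ¥1,492,141.64):
Code 95.35 is under a tariff-rate quota (threshold 4,689 liters). In-quota: 4,689 liters at 7.5%; over-quota: 2,725 liters at 26%.
Pro-rata value split: in-quota = ¥1,492,141.64 × 4,689/7,414 = ¥943,708.14; over-quota = ¥1,492,141.64 − ¥943,708.14 = ¥548,433.50.
In-quota duty = ¥943,708.14 × 7.5% = ¥70,778.11. Over-quota duty = ¥548,433.50 × 26% = ¥142,592.71.
Line duty = ¥70,778.11 + ¥142,592.71 = ¥213,370.82.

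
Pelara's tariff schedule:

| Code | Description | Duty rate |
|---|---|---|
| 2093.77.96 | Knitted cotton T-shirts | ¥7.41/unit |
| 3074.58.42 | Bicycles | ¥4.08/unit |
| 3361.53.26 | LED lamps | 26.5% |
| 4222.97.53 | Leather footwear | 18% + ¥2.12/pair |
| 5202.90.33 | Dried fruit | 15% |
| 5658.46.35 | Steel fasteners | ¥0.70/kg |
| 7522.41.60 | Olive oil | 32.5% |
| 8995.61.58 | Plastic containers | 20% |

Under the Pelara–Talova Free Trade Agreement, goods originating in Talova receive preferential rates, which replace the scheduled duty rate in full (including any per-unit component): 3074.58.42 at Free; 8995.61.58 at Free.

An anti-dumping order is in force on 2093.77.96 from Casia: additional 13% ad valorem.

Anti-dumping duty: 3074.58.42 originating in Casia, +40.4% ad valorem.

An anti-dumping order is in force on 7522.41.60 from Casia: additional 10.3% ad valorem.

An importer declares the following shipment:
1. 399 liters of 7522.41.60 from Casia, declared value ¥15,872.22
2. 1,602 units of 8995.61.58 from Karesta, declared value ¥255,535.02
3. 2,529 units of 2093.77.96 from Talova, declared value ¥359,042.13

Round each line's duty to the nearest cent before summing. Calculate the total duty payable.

¥76,640.20

Line 1 (7522.41.60, Casia, 399 liters, ¥15,872.22):
Base rate for 7522.41.60 is 32.5%.
Additional duty on 7522.41.60 from Casia: +10.3%. Applied ad valorem rate: 32.5% + 10.3% = 42.8%.
Duty = ¥15,872.22 × 42.8% = ¥6,793.31.
Line 2 (8995.61.58, Karesta, 1,602 units, ¥255,535.02):
Base rate for 8995.61.58 is 20%.
8995.61.58 has an FTA preferential rate, but origin Karesta is not Talova; base rate stands.
Duty = ¥255,535.02 × 20% = ¥51,107.00.
Line 3 (2093.77.96, Talova, 2,529 units, ¥359,042.13):
Base rate for 2093.77.96 is ¥7.41/unit.
Origin Talova is the FTA partner but 2093.77.96 is not on the preference list; base rate stands.
The additional-duty order on 2093.77.96 targets Casia, not Talova; it does not apply.
Duty = 2,529 × ¥7.41 = ¥18,739.89.
Total = ¥6,793.31 + ¥51,107.00 + ¥18,739.89 = ¥76,640.20.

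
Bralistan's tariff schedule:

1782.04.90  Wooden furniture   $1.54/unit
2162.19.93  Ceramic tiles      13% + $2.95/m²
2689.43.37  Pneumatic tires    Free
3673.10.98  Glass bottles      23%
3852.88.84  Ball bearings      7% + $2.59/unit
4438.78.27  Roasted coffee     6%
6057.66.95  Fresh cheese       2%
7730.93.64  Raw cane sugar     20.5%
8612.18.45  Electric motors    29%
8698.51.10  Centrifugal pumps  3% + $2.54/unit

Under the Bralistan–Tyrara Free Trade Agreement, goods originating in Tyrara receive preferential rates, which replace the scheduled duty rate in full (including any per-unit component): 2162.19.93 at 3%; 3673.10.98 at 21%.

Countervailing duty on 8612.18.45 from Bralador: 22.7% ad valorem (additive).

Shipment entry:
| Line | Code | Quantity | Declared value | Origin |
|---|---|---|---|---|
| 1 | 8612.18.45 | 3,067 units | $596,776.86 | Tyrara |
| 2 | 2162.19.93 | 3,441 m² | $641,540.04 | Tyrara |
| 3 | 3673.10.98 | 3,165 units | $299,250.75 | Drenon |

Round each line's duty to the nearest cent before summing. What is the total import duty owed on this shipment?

$261,139.16

Line 1 (8612.18.45, Tyrara, 3,067 units, $596,776.86):
Base rate for 8612.18.45 is 29%.
Origin Tyrara is the FTA partner but 8612.18.45 is not on the preference list; base rate stands.
The additional-duty order on 8612.18.45 targets Bralador, not Tyrara; it does not apply.
Duty = $596,776.86 × 29% = $173,065.29.
Line 2 (2162.19.93, Tyrara, 3,441 m², $641,540.04):
Base rate for 2162.19.93 is 13% + $2.95/m².
Origin Tyrara qualifies under the Bralistan–Tyrara agreement and 2162.19.93 is covered: preferential rate 3% applies instead.
Duty = $641,540.04 × 3% = $19,246.20.
Line 3 (3673.10.98, Drenon, 3,165 units, $299,250.75):
Base rate for 3673.10.98 is 23%.
3673.10.98 has an FTA preferential rate, but origin Drenon is not Tyrara; base rate stands.
Duty = $299,250.75 × 23% = $68,827.67.
Total = $173,065.29 + $19,246.20 + $68,827.67 = $261,139.16.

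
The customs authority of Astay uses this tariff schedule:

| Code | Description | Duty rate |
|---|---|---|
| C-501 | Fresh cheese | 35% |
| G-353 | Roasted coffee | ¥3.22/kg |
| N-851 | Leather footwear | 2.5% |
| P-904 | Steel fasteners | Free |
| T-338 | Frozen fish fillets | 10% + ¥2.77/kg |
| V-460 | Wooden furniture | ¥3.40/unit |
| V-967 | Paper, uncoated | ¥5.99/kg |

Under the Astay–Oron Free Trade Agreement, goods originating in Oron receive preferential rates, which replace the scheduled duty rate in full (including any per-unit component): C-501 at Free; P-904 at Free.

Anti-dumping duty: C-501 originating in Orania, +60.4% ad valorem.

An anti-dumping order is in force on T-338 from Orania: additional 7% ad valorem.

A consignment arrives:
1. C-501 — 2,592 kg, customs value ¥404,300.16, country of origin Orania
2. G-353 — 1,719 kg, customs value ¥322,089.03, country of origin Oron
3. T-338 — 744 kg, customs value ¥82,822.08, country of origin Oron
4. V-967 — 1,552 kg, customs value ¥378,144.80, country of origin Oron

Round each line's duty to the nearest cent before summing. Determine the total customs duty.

¥410,877.10

Line 1 (C-501, Orania, 2,592 kg, ¥404,300.16):
Base rate for C-501 is 35%.
C-501 has an FTA preferential rate, but origin Orania is not Oron; base rate stands.
Additional duty on C-501 from Orania: +60.4%. Applied ad valorem rate: 35% + 60.4% = 95.4%.
Duty = ¥404,300.16 × 95.4% = ¥385,702.35.
Line 2 (G-353, Oron, 1,719 kg, ¥322,089.03):
Base rate for G-353 is ¥3.22/kg.
Origin Oron is the FTA partner but G-353 is not on the preference list; base rate stands.
Duty = 1,719 × ¥3.22 = ¥5,535.18.
Line 3 (T-338, Oron, 744 kg, ¥82,822.08):
Base rate for T-338 is 10% + ¥2.77/kg.
Origin Oron is the FTA partner but T-338 is not on the preference list; base rate stands.
The additional-duty order on T-338 targets Orania, not Oron; it does not apply.
Duty = ¥82,822.08 × 10% + 744 × ¥2.77 = ¥10,343.09.
Line 4 (V-967, Oron, 1,552 kg, ¥378,144.80):
Base rate for V-967 is ¥5.99/kg.
Origin Oron is the FTA partner but V-967 is not on the preference list; base rate stands.
Duty = 1,552 × ¥5.99 = ¥9,296.48.
Total = ¥385,702.35 + ¥5,535.18 + ¥10,343.09 + ¥9,296.48 = ¥410,877.10.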